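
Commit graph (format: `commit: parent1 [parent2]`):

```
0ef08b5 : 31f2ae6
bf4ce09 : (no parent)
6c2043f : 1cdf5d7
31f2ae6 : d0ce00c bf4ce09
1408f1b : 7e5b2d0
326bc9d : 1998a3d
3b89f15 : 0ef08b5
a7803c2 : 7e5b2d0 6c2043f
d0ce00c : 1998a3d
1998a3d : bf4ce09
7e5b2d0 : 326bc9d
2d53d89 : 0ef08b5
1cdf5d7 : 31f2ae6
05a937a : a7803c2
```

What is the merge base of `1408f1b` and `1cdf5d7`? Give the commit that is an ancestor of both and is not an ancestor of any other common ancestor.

Ancestors of 1408f1b: {1408f1b, 1998a3d, 326bc9d, 7e5b2d0, bf4ce09}.
Ancestors of 1cdf5d7: {1998a3d, 1cdf5d7, 31f2ae6, bf4ce09, d0ce00c}.
Common ancestors: {1998a3d, bf4ce09}.
Among these, 1998a3d is not an ancestor of any other common ancestor — it is the merge base.

1998a3d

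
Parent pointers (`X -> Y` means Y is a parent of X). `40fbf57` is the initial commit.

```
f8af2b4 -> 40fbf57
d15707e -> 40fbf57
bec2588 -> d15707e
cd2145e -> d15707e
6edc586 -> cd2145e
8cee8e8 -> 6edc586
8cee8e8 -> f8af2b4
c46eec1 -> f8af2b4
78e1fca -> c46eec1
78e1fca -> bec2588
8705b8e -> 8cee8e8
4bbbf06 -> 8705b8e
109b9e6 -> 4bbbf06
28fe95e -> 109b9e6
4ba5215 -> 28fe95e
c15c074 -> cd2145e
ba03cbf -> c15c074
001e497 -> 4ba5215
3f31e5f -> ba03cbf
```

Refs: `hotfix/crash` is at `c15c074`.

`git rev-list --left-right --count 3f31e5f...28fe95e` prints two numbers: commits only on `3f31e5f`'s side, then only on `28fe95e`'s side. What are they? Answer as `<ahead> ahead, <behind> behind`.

Reachable from 3f31e5f: {3f31e5f, 40fbf57, ba03cbf, c15c074, cd2145e, d15707e}.
Reachable from 28fe95e: {109b9e6, 28fe95e, 40fbf57, 4bbbf06, 6edc586, 8705b8e, 8cee8e8, cd2145e, d15707e, f8af2b4}.
Only in 3f31e5f's history (ahead): {3f31e5f, ba03cbf, c15c074} — 3.
Only in 28fe95e's history (behind): {109b9e6, 28fe95e, 4bbbf06, 6edc586, 8705b8e, 8cee8e8, f8af2b4} — 7.

3 ahead, 7 behind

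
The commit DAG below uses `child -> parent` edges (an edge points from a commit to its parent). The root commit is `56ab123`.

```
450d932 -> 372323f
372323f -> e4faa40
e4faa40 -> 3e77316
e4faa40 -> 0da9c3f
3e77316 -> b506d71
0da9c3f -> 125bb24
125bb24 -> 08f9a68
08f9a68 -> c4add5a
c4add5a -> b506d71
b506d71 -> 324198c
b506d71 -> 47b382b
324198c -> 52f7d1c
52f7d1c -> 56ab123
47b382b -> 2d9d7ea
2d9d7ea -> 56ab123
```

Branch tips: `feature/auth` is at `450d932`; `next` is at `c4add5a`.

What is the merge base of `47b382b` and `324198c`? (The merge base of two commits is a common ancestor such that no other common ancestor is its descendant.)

Ancestors of 47b382b: {2d9d7ea, 47b382b, 56ab123}.
Ancestors of 324198c: {324198c, 52f7d1c, 56ab123}.
Common ancestors: {56ab123}.
The only common ancestor is 56ab123, so it is the merge base.

56ab123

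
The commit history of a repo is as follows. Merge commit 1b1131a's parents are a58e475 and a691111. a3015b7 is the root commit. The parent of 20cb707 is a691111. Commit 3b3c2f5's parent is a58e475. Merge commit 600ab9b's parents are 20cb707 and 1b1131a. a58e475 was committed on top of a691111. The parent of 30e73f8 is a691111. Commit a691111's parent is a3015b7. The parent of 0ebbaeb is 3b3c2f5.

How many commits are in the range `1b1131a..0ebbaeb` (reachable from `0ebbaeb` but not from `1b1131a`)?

Reachable from 0ebbaeb: {0ebbaeb, 3b3c2f5, a3015b7, a58e475, a691111}.
Reachable from 1b1131a: {1b1131a, a3015b7, a58e475, a691111}.
In 0ebbaeb's history but not 1b1131a's: {0ebbaeb, 3b3c2f5} — 2 commits.

2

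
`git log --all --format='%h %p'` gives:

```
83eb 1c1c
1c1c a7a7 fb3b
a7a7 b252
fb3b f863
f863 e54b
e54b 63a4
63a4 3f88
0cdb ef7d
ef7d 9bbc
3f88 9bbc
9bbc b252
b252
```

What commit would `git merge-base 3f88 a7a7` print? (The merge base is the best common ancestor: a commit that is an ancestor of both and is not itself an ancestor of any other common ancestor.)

b252

Ancestors of 3f88: {3f88, 9bbc, b252}.
Ancestors of a7a7: {a7a7, b252}.
Common ancestors: {b252}.
The only common ancestor is b252, so it is the merge base.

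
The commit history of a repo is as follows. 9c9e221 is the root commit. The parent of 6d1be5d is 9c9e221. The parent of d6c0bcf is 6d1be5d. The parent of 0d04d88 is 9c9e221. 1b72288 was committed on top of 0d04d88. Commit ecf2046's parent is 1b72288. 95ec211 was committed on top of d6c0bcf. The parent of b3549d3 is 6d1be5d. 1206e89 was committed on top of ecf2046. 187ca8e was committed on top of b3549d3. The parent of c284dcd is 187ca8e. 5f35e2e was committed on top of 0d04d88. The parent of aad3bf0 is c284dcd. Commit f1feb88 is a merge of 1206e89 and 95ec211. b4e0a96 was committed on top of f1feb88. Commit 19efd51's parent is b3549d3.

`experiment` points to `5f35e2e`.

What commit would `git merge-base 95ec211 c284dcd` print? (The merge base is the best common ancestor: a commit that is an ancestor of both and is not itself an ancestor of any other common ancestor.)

Ancestors of 95ec211: {6d1be5d, 95ec211, 9c9e221, d6c0bcf}.
Ancestors of c284dcd: {187ca8e, 6d1be5d, 9c9e221, b3549d3, c284dcd}.
Common ancestors: {6d1be5d, 9c9e221}.
Among these, 6d1be5d is not an ancestor of any other common ancestor — it is the merge base.

6d1be5d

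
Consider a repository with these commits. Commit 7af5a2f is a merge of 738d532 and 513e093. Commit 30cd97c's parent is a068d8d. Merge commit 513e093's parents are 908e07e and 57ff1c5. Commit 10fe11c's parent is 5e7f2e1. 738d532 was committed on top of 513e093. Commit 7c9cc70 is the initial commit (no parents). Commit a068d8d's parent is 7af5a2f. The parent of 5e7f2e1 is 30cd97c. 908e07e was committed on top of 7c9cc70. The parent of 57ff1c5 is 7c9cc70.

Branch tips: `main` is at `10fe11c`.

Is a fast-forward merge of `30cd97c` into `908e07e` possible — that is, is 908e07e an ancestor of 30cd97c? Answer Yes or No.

A fast-forward from 908e07e to 30cd97c is possible iff 908e07e is an ancestor of 30cd97c.
Ancestors of 30cd97c: {30cd97c, 513e093, 57ff1c5, 738d532, 7af5a2f, 7c9cc70, 908e07e, a068d8d}.
908e07e is among them, so fast-forward is possible.

Yes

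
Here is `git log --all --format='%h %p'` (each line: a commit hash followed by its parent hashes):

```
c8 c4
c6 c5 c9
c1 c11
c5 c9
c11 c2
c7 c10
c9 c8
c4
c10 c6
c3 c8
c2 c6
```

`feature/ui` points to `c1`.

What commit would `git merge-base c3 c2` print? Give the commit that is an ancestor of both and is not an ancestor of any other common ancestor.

Ancestors of c3: {c3, c4, c8}.
Ancestors of c2: {c2, c4, c5, c6, c8, c9}.
Common ancestors: {c4, c8}.
Among these, c8 is not an ancestor of any other common ancestor — it is the merge base.

c8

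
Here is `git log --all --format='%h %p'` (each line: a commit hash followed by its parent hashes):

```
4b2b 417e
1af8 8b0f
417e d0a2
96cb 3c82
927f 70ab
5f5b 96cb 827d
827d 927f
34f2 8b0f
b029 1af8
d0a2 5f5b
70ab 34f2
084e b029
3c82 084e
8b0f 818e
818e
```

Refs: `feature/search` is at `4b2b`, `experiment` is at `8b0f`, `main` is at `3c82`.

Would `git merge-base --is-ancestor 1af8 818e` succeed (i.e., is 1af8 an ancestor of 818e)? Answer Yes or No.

No

Ancestors of 818e: {818e}.
1af8 is not in that set, so it is not an ancestor of 818e.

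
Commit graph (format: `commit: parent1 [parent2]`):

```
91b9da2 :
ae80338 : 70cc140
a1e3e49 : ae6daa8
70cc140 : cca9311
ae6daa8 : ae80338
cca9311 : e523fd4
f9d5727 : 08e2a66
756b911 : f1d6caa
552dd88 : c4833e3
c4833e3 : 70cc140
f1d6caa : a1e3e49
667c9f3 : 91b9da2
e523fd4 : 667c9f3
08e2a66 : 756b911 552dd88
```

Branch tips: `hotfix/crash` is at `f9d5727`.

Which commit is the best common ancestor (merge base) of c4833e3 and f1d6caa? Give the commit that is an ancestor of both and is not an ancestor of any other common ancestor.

Ancestors of c4833e3: {667c9f3, 70cc140, 91b9da2, c4833e3, cca9311, e523fd4}.
Ancestors of f1d6caa: {667c9f3, 70cc140, 91b9da2, a1e3e49, ae6daa8, ae80338, cca9311, e523fd4, f1d6caa}.
Common ancestors: {667c9f3, 70cc140, 91b9da2, cca9311, e523fd4}.
Among these, 70cc140 is not an ancestor of any other common ancestor — it is the merge base.

70cc140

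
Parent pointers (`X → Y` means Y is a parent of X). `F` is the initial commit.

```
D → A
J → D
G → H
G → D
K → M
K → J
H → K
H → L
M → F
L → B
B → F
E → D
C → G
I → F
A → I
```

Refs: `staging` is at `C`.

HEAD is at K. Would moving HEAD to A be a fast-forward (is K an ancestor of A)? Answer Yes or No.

A fast-forward from K to A is possible iff K is an ancestor of A.
Ancestors of A: {A, F, I}.
K is not among them, so fast-forward is not possible.

No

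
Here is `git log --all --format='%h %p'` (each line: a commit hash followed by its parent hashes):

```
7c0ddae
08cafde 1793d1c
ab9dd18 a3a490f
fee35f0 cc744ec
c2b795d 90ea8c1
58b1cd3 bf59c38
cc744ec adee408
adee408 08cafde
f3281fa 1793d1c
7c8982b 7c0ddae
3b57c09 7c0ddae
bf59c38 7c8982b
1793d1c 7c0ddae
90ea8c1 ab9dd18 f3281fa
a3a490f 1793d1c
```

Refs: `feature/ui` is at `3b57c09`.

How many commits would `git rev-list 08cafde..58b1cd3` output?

3

Reachable from 58b1cd3: {58b1cd3, 7c0ddae, 7c8982b, bf59c38}.
Reachable from 08cafde: {08cafde, 1793d1c, 7c0ddae}.
In 58b1cd3's history but not 08cafde's: {58b1cd3, 7c8982b, bf59c38} — 3 commits.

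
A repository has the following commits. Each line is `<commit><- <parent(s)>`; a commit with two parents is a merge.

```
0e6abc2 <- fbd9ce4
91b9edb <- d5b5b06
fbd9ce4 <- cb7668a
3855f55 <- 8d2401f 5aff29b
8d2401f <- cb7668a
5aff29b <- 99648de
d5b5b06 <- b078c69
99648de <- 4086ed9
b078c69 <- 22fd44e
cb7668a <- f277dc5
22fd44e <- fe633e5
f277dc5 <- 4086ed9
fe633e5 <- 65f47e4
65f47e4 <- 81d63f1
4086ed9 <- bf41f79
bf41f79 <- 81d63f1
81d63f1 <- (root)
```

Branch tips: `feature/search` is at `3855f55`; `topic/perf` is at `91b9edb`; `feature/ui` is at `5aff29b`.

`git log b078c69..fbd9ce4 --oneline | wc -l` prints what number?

5

Reachable from fbd9ce4: {4086ed9, 81d63f1, bf41f79, cb7668a, f277dc5, fbd9ce4}.
Reachable from b078c69: {22fd44e, 65f47e4, 81d63f1, b078c69, fe633e5}.
In fbd9ce4's history but not b078c69's: {4086ed9, bf41f79, cb7668a, f277dc5, fbd9ce4} — 5 commits.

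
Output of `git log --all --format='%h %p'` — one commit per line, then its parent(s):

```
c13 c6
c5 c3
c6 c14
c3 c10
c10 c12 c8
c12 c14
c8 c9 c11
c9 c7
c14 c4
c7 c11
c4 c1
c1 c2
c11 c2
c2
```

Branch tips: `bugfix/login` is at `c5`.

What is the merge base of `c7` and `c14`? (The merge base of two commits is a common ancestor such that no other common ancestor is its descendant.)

Ancestors of c7: {c11, c2, c7}.
Ancestors of c14: {c1, c14, c2, c4}.
Common ancestors: {c2}.
The only common ancestor is c2, so it is the merge base.

c2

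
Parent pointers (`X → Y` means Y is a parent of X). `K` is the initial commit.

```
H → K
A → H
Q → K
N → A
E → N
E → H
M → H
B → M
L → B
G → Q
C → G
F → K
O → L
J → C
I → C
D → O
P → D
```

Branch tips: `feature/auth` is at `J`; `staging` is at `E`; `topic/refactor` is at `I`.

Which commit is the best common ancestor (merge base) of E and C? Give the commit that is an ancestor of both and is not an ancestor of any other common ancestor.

Ancestors of E: {A, E, H, K, N}.
Ancestors of C: {C, G, K, Q}.
Common ancestors: {K}.
The only common ancestor is K, so it is the merge base.

K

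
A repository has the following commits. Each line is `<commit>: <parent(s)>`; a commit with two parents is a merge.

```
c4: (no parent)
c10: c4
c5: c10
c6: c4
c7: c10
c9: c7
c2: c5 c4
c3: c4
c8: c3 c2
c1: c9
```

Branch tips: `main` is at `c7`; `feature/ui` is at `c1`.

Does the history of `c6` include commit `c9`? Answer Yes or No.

Ancestors of c6: {c4, c6}.
c9 is not in that set, so it is not an ancestor of c6.

No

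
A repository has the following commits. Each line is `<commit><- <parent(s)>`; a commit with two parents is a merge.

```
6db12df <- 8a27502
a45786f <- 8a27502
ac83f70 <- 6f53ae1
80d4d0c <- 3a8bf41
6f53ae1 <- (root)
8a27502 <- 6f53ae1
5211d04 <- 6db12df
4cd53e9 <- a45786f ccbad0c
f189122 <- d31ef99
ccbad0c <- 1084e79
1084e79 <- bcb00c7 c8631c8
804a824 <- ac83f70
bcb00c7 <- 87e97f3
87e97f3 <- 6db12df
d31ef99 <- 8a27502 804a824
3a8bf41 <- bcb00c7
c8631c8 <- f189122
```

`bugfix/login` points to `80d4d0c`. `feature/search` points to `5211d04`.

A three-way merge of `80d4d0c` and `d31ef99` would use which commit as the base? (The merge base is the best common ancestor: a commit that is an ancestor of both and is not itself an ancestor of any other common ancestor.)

8a27502

Ancestors of 80d4d0c: {3a8bf41, 6db12df, 6f53ae1, 80d4d0c, 87e97f3, 8a27502, bcb00c7}.
Ancestors of d31ef99: {6f53ae1, 804a824, 8a27502, ac83f70, d31ef99}.
Common ancestors: {6f53ae1, 8a27502}.
Among these, 8a27502 is not an ancestor of any other common ancestor — it is the merge base.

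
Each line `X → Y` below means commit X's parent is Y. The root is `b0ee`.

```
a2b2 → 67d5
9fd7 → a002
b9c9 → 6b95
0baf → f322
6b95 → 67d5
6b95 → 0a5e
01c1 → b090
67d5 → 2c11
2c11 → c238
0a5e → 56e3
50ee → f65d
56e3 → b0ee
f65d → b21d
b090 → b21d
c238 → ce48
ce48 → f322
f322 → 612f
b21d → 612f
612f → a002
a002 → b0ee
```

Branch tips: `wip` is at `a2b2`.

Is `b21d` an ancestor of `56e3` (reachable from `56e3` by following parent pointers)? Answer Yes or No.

No

Ancestors of 56e3: {56e3, b0ee}.
b21d is not in that set, so it is not an ancestor of 56e3.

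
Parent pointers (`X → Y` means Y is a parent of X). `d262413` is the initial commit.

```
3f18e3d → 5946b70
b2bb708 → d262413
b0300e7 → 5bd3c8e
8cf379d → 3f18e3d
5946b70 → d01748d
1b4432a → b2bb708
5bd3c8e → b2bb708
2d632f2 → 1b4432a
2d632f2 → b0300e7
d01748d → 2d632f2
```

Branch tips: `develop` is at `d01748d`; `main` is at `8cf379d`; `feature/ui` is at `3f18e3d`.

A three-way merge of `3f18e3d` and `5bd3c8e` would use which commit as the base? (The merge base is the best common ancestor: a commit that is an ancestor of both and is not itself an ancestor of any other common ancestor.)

5bd3c8e

Ancestors of 3f18e3d: {1b4432a, 2d632f2, 3f18e3d, 5946b70, 5bd3c8e, b0300e7, b2bb708, d01748d, d262413}.
Ancestors of 5bd3c8e: {5bd3c8e, b2bb708, d262413}.
Common ancestors: {5bd3c8e, b2bb708, d262413}.
Among these, 5bd3c8e is not an ancestor of any other common ancestor — it is the merge base.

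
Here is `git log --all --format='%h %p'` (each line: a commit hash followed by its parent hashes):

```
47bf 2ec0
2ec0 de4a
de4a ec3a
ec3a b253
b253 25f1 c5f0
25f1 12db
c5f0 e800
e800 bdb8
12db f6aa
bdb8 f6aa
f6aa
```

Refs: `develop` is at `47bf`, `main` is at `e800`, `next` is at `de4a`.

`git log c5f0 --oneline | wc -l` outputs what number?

Walking parent pointers from c5f0: reachable set = {bdb8, c5f0, e800, f6aa}.
That is 4 commits.

4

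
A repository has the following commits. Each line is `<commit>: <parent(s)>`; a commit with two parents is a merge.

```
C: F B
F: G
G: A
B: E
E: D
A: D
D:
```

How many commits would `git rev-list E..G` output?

2

Reachable from G: {A, D, G}.
Reachable from E: {D, E}.
In G's history but not E's: {A, G} — 2 commits.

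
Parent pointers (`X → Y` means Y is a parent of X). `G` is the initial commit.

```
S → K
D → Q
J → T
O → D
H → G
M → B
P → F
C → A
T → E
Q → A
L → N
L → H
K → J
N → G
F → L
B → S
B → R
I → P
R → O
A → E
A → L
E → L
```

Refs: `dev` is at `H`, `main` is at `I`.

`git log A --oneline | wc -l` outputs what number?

6

Walking parent pointers from A: reachable set = {A, E, G, H, L, N}.
That is 6 commits.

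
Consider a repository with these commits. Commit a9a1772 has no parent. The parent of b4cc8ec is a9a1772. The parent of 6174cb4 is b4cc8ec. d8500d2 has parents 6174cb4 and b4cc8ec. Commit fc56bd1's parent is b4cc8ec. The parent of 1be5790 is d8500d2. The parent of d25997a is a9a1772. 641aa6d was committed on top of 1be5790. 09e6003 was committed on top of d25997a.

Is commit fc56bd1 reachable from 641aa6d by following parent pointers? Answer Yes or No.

No

Ancestors of 641aa6d: {1be5790, 6174cb4, 641aa6d, a9a1772, b4cc8ec, d8500d2}.
fc56bd1 is not in that set, so it is not an ancestor of 641aa6d.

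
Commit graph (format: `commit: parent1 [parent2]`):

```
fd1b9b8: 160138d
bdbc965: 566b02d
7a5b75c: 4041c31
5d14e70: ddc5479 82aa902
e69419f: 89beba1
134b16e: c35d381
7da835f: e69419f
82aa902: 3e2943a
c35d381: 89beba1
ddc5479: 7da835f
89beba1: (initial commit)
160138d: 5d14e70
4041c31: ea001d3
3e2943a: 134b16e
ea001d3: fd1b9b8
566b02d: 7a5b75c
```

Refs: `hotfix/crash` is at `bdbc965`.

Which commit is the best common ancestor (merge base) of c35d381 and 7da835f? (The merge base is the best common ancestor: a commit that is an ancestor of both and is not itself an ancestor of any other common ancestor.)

Ancestors of c35d381: {89beba1, c35d381}.
Ancestors of 7da835f: {7da835f, 89beba1, e69419f}.
Common ancestors: {89beba1}.
The only common ancestor is 89beba1, so it is the merge base.

89beba1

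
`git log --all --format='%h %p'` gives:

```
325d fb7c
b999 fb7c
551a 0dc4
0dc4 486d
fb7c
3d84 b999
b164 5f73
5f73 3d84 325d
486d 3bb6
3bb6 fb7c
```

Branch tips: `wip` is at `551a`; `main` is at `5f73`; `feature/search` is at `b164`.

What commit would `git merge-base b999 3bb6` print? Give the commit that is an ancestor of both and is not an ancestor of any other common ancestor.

Ancestors of b999: {b999, fb7c}.
Ancestors of 3bb6: {3bb6, fb7c}.
Common ancestors: {fb7c}.
The only common ancestor is fb7c, so it is the merge base.

fb7c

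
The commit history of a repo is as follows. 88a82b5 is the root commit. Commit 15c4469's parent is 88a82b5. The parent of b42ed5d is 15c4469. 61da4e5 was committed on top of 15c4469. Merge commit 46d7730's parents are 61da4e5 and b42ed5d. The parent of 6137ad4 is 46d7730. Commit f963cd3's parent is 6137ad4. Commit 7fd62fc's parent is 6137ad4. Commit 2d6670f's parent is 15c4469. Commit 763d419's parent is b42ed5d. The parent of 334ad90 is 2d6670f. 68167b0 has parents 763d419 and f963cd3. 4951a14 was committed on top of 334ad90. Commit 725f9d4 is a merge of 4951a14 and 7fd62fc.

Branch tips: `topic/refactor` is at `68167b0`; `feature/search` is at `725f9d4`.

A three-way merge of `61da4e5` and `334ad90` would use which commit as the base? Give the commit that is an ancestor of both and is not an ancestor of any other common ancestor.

Ancestors of 61da4e5: {15c4469, 61da4e5, 88a82b5}.
Ancestors of 334ad90: {15c4469, 2d6670f, 334ad90, 88a82b5}.
Common ancestors: {15c4469, 88a82b5}.
Among these, 15c4469 is not an ancestor of any other common ancestor — it is the merge base.

15c4469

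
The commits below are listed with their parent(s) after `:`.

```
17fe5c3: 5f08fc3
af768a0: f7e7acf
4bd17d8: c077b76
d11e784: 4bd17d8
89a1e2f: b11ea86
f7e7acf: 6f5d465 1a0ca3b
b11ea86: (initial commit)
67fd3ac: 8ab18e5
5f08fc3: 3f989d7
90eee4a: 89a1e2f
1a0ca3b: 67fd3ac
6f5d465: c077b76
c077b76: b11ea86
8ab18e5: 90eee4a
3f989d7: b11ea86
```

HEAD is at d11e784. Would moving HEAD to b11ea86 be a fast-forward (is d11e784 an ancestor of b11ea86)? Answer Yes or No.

No

A fast-forward from d11e784 to b11ea86 is possible iff d11e784 is an ancestor of b11ea86.
Ancestors of b11ea86: {b11ea86}.
d11e784 is not among them, so fast-forward is not possible.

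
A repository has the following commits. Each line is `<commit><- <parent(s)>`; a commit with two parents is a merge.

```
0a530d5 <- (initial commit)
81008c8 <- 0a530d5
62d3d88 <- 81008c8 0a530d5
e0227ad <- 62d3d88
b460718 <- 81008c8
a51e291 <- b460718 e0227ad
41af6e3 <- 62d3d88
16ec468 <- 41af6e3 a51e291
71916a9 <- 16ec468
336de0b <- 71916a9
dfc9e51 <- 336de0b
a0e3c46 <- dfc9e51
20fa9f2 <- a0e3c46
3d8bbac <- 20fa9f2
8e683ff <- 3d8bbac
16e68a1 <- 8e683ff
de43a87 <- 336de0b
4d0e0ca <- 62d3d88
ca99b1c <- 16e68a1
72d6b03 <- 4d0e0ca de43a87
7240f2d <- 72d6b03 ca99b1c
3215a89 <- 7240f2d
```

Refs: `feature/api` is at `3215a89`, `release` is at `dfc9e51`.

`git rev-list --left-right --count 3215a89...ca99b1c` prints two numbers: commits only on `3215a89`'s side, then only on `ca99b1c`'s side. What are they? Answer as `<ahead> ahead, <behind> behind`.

5 ahead, 0 behind

Reachable from 3215a89: {0a530d5, 16e68a1, 16ec468, 20fa9f2, 3215a89, 336de0b, 3d8bbac, 41af6e3, 4d0e0ca, 62d3d88, 71916a9, 7240f2d, 72d6b03, 81008c8, 8e683ff, a0e3c46, a51e291, b460718, ca99b1c, de43a87, dfc9e51, e0227ad}.
Reachable from ca99b1c: {0a530d5, 16e68a1, 16ec468, 20fa9f2, 336de0b, 3d8bbac, 41af6e3, 62d3d88, 71916a9, 81008c8, 8e683ff, a0e3c46, a51e291, b460718, ca99b1c, dfc9e51, e0227ad}.
Only in 3215a89's history (ahead): {3215a89, 4d0e0ca, 7240f2d, 72d6b03, de43a87} — 5.
Only in ca99b1c's history (behind): {} — 0.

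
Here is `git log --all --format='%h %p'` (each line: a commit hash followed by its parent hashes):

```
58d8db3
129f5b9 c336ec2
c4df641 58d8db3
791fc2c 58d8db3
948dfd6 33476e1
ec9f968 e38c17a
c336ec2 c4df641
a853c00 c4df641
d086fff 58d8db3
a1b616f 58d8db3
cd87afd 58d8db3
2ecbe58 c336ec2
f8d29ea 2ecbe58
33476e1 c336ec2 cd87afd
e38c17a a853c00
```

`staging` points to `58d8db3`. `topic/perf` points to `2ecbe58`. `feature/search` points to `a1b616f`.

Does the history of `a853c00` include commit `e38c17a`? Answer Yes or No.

No

Ancestors of a853c00: {58d8db3, a853c00, c4df641}.
e38c17a is not in that set, so it is not an ancestor of a853c00.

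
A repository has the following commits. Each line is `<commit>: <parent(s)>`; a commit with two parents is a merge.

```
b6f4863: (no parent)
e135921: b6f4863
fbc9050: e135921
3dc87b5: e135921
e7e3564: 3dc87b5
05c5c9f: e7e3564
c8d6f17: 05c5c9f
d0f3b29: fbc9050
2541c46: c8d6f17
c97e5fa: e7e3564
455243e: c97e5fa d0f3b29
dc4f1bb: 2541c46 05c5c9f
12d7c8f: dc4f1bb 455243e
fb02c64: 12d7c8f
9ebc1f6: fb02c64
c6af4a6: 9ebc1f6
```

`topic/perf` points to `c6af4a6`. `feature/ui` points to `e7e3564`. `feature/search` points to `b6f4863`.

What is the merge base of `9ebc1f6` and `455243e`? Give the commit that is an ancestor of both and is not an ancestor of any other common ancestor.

Ancestors of 9ebc1f6: {05c5c9f, 12d7c8f, 2541c46, 3dc87b5, 455243e, 9ebc1f6, b6f4863, c8d6f17, c97e5fa, d0f3b29, dc4f1bb, e135921, e7e3564, fb02c64, fbc9050}.
Ancestors of 455243e: {3dc87b5, 455243e, b6f4863, c97e5fa, d0f3b29, e135921, e7e3564, fbc9050}.
Common ancestors: {3dc87b5, 455243e, b6f4863, c97e5fa, d0f3b29, e135921, e7e3564, fbc9050}.
Among these, 455243e is not an ancestor of any other common ancestor — it is the merge base.

455243e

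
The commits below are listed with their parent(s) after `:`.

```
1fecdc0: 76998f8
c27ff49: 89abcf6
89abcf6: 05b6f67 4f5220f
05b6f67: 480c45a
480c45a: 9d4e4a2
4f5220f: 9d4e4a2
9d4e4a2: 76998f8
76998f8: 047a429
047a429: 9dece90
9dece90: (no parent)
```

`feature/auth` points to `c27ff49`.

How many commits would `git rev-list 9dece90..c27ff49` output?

8

Reachable from c27ff49: {047a429, 05b6f67, 480c45a, 4f5220f, 76998f8, 89abcf6, 9d4e4a2, 9dece90, c27ff49}.
Reachable from 9dece90: {9dece90}.
In c27ff49's history but not 9dece90's: {047a429, 05b6f67, 480c45a, 4f5220f, 76998f8, 89abcf6, 9d4e4a2, c27ff49} — 8 commits.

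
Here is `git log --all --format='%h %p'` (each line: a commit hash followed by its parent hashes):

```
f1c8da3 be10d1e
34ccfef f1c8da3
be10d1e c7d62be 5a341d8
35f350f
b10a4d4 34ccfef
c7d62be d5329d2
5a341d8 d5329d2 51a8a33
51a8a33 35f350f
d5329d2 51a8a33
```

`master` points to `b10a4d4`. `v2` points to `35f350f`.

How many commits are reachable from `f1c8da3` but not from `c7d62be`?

Reachable from f1c8da3: {35f350f, 51a8a33, 5a341d8, be10d1e, c7d62be, d5329d2, f1c8da3}.
Reachable from c7d62be: {35f350f, 51a8a33, c7d62be, d5329d2}.
In f1c8da3's history but not c7d62be's: {5a341d8, be10d1e, f1c8da3} — 3 commits.

3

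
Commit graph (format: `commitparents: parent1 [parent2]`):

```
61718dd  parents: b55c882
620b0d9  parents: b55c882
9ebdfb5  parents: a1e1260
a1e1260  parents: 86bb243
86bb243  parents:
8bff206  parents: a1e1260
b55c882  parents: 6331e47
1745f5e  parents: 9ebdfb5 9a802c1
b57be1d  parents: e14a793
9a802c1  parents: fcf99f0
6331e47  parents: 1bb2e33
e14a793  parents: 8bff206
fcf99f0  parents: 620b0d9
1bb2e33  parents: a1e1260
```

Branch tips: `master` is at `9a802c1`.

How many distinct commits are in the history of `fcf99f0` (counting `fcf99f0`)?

Walking parent pointers from fcf99f0: reachable set = {1bb2e33, 620b0d9, 6331e47, 86bb243, a1e1260, b55c882, fcf99f0}.
That is 7 commits.

7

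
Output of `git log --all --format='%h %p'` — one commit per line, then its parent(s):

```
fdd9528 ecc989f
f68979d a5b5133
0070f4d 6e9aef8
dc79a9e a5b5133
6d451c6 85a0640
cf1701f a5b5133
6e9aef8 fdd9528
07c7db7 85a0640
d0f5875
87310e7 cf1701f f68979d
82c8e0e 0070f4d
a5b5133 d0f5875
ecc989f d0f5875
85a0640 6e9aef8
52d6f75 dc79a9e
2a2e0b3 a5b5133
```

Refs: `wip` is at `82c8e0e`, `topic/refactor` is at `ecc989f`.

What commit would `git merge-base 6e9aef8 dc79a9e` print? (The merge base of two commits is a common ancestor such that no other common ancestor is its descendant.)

d0f5875

Ancestors of 6e9aef8: {6e9aef8, d0f5875, ecc989f, fdd9528}.
Ancestors of dc79a9e: {a5b5133, d0f5875, dc79a9e}.
Common ancestors: {d0f5875}.
The only common ancestor is d0f5875, so it is the merge base.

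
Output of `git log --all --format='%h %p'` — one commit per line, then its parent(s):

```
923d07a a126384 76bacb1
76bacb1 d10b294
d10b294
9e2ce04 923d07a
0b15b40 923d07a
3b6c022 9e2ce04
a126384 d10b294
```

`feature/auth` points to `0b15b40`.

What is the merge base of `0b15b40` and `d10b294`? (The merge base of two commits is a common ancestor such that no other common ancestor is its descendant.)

d10b294

Ancestors of 0b15b40: {0b15b40, 76bacb1, 923d07a, a126384, d10b294}.
Ancestors of d10b294: {d10b294}.
Common ancestors: {d10b294}.
The only common ancestor is d10b294, so it is the merge base.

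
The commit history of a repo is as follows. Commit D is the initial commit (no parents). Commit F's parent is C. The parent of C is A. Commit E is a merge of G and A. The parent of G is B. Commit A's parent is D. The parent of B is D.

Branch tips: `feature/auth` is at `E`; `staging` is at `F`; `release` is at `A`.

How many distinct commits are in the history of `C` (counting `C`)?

3

Walking parent pointers from C: reachable set = {A, C, D}.
That is 3 commits.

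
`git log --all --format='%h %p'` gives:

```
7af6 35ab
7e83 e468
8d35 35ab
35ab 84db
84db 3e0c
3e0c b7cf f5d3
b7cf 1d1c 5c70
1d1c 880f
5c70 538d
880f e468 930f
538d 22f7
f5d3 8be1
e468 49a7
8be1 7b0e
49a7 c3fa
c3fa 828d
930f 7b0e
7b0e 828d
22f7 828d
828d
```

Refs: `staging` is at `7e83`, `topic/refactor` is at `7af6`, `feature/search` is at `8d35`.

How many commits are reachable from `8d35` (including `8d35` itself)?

18

Walking parent pointers from 8d35: reachable set = {1d1c, 22f7, 35ab, 3e0c, 49a7, 538d, 5c70, 7b0e, 828d, 84db, 880f, 8be1, 8d35, 930f, b7cf, c3fa, e468, f5d3}.
That is 18 commits.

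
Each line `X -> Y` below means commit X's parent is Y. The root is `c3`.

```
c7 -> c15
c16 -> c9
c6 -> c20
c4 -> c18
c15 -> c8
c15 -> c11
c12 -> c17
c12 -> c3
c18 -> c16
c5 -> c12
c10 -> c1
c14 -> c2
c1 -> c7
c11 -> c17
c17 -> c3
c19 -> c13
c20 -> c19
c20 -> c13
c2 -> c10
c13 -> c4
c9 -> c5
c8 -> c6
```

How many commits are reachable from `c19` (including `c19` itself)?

10

Walking parent pointers from c19: reachable set = {c12, c13, c16, c17, c18, c19, c3, c4, c5, c9}.
That is 10 commits.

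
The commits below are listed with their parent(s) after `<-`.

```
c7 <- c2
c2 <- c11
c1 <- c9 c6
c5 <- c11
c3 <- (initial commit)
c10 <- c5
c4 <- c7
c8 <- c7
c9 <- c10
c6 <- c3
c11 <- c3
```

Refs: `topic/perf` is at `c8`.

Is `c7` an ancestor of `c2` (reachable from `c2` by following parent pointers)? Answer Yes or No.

No

Ancestors of c2: {c11, c2, c3}.
c7 is not in that set, so it is not an ancestor of c2.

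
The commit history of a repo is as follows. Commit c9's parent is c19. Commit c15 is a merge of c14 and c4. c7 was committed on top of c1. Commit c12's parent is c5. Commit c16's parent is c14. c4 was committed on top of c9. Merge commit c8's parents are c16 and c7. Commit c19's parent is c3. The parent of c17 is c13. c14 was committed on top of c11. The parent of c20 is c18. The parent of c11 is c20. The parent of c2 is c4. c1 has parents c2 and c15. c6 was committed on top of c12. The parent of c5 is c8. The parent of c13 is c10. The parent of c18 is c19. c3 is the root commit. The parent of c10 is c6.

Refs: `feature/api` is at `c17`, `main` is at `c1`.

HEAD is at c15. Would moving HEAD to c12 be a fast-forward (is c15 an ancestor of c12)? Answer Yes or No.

Yes

A fast-forward from c15 to c12 is possible iff c15 is an ancestor of c12.
Ancestors of c12: {c1, c11, c12, c14, c15, c16, c18, c19, c2, c20, c3, c4, c5, c7, c8, c9}.
c15 is among them, so fast-forward is possible.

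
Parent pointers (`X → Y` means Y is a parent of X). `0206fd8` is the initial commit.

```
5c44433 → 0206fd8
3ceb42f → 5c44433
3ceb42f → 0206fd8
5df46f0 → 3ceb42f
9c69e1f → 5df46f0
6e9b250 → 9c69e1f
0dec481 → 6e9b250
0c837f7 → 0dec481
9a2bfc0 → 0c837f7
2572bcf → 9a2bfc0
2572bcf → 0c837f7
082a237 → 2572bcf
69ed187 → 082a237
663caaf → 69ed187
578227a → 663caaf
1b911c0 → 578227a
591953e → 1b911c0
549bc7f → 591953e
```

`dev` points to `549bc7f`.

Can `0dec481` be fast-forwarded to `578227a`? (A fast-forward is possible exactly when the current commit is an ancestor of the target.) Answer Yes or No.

Yes

A fast-forward from 0dec481 to 578227a is possible iff 0dec481 is an ancestor of 578227a.
Ancestors of 578227a: {0206fd8, 082a237, 0c837f7, 0dec481, 2572bcf, 3ceb42f, 578227a, 5c44433, 5df46f0, 663caaf, 69ed187, 6e9b250, 9a2bfc0, 9c69e1f}.
0dec481 is among them, so fast-forward is possible.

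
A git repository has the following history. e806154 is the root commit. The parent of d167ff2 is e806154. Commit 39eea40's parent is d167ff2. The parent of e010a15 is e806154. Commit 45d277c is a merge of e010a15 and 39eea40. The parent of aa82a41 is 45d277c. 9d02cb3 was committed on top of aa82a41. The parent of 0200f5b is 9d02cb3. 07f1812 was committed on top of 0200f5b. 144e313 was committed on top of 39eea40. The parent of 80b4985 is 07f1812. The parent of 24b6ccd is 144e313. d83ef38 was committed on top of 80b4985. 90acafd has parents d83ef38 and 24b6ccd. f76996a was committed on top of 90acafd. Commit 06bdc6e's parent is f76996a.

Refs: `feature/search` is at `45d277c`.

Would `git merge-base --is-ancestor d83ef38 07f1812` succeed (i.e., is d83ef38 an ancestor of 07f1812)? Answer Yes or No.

Ancestors of 07f1812: {0200f5b, 07f1812, 39eea40, 45d277c, 9d02cb3, aa82a41, d167ff2, e010a15, e806154}.
d83ef38 is not in that set, so it is not an ancestor of 07f1812.

No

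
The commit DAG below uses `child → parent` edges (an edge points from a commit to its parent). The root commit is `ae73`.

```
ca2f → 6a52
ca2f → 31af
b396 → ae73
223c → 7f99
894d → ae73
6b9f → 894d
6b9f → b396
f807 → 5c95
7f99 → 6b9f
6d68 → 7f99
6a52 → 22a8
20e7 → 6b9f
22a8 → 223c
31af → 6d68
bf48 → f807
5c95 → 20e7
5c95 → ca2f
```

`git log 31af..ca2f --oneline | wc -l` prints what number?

Reachable from ca2f: {223c, 22a8, 31af, 6a52, 6b9f, 6d68, 7f99, 894d, ae73, b396, ca2f}.
Reachable from 31af: {31af, 6b9f, 6d68, 7f99, 894d, ae73, b396}.
In ca2f's history but not 31af's: {223c, 22a8, 6a52, ca2f} — 4 commits.

4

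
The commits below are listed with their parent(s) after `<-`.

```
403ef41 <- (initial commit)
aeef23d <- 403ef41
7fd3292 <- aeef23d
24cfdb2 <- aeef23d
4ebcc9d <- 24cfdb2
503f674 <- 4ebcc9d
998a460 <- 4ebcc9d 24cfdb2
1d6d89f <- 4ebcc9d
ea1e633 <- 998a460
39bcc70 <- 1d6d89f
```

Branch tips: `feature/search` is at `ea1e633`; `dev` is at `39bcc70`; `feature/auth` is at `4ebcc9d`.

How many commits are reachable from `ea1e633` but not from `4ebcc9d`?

Reachable from ea1e633: {24cfdb2, 403ef41, 4ebcc9d, 998a460, aeef23d, ea1e633}.
Reachable from 4ebcc9d: {24cfdb2, 403ef41, 4ebcc9d, aeef23d}.
In ea1e633's history but not 4ebcc9d's: {998a460, ea1e633} — 2 commits.

2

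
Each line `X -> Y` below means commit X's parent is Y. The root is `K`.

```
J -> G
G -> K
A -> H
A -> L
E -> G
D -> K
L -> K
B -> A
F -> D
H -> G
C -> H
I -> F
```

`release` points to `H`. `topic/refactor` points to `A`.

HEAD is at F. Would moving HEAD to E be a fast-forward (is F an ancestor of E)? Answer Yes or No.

No

A fast-forward from F to E is possible iff F is an ancestor of E.
Ancestors of E: {E, G, K}.
F is not among them, so fast-forward is not possible.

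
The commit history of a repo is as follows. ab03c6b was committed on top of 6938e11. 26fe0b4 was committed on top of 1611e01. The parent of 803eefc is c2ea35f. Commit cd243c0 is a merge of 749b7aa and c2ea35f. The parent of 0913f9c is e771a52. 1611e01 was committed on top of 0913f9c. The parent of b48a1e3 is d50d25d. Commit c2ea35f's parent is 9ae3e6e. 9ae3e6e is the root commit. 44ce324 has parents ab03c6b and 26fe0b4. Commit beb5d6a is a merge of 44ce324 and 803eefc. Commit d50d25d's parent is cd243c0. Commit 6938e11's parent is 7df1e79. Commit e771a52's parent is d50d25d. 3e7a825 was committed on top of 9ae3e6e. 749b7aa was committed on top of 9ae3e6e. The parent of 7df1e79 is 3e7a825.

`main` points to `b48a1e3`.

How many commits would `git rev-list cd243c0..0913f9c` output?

Reachable from 0913f9c: {0913f9c, 749b7aa, 9ae3e6e, c2ea35f, cd243c0, d50d25d, e771a52}.
Reachable from cd243c0: {749b7aa, 9ae3e6e, c2ea35f, cd243c0}.
In 0913f9c's history but not cd243c0's: {0913f9c, d50d25d, e771a52} — 3 commits.

3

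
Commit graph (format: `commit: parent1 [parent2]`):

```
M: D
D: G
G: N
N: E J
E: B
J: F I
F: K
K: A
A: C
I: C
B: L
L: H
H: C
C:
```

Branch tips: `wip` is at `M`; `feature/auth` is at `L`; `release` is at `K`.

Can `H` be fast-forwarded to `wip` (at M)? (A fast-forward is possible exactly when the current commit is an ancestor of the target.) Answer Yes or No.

A fast-forward from H to M is possible iff H is an ancestor of M.
Ancestors of M: {A, B, C, D, E, F, G, H, I, J, K, L, M, N}.
H is among them, so fast-forward is possible.

Yes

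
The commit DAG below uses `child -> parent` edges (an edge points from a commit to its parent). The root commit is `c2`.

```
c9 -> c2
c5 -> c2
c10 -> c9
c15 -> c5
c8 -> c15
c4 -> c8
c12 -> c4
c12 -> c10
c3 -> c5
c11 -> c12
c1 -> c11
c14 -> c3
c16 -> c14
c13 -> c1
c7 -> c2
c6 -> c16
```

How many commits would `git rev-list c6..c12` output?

Reachable from c12: {c10, c12, c15, c2, c4, c5, c8, c9}.
Reachable from c6: {c14, c16, c2, c3, c5, c6}.
In c12's history but not c6's: {c10, c12, c15, c4, c8, c9} — 6 commits.

6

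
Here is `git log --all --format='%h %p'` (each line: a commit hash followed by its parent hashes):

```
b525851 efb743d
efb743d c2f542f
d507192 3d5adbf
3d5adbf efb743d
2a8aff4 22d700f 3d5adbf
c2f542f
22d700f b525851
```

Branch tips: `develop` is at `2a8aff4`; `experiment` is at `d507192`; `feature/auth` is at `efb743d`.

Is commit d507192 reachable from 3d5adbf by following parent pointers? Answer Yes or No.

No

Ancestors of 3d5adbf: {3d5adbf, c2f542f, efb743d}.
d507192 is not in that set, so it is not an ancestor of 3d5adbf.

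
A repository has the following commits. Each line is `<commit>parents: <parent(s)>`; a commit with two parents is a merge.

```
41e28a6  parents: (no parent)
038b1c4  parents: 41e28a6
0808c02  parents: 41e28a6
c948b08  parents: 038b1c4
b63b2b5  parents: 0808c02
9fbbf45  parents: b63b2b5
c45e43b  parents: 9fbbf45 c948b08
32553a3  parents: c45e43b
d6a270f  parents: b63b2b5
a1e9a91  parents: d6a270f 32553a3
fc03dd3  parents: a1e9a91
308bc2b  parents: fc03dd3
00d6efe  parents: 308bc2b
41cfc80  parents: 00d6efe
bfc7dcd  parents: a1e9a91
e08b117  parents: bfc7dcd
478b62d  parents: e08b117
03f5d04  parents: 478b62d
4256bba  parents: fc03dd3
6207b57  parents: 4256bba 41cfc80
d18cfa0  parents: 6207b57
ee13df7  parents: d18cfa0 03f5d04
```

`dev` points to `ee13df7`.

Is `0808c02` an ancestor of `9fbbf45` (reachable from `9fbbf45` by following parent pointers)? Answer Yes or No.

Yes

Ancestors of 9fbbf45 (commits reachable by following parents): {0808c02, 41e28a6, 9fbbf45, b63b2b5}.
0808c02 is in that set, so it is an ancestor of 9fbbf45.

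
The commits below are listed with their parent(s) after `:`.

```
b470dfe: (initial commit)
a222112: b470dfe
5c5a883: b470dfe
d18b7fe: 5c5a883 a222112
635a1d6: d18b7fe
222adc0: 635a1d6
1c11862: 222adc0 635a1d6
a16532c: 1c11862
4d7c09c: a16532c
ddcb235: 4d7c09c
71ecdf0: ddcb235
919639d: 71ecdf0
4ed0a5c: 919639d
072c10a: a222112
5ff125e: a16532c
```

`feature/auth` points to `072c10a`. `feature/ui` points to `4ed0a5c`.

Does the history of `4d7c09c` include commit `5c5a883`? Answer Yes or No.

Yes

Ancestors of 4d7c09c (commits reachable by following parents): {1c11862, 222adc0, 4d7c09c, 5c5a883, 635a1d6, a16532c, a222112, b470dfe, d18b7fe}.
5c5a883 is in that set, so it is an ancestor of 4d7c09c.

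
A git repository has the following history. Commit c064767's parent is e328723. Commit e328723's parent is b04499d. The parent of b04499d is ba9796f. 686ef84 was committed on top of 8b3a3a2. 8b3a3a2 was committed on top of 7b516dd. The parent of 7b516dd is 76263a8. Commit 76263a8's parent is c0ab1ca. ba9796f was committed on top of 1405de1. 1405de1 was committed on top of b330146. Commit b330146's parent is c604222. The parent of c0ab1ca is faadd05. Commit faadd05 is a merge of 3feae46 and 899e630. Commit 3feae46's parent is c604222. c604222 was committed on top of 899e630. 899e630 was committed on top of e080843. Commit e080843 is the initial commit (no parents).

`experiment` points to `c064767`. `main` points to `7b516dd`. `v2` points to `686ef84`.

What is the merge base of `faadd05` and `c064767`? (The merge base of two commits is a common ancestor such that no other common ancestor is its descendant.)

c604222

Ancestors of faadd05: {3feae46, 899e630, c604222, e080843, faadd05}.
Ancestors of c064767: {1405de1, 899e630, b04499d, b330146, ba9796f, c064767, c604222, e080843, e328723}.
Common ancestors: {899e630, c604222, e080843}.
Among these, c604222 is not an ancestor of any other common ancestor — it is the merge base.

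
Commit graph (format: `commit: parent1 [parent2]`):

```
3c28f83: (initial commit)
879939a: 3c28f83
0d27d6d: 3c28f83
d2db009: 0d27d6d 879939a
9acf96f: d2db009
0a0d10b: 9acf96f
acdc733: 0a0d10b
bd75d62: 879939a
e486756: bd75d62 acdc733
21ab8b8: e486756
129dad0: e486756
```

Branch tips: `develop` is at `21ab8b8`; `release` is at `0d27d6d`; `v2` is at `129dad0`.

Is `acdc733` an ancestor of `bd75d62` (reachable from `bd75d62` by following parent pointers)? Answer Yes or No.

No

Ancestors of bd75d62: {3c28f83, 879939a, bd75d62}.
acdc733 is not in that set, so it is not an ancestor of bd75d62.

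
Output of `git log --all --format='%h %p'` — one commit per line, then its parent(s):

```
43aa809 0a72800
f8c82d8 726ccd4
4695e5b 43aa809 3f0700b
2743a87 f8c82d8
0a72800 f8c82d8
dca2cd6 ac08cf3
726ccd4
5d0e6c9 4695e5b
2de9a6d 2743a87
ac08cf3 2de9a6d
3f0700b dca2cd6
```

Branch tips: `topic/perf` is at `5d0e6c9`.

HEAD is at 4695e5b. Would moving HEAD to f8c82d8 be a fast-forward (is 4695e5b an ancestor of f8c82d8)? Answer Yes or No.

A fast-forward from 4695e5b to f8c82d8 is possible iff 4695e5b is an ancestor of f8c82d8.
Ancestors of f8c82d8: {726ccd4, f8c82d8}.
4695e5b is not among them, so fast-forward is not possible.

No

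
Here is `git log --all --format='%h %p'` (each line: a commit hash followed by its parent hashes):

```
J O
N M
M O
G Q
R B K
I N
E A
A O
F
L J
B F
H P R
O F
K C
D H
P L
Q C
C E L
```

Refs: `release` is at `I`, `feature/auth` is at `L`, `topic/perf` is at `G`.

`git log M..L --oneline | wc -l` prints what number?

2

Reachable from L: {F, J, L, O}.
Reachable from M: {F, M, O}.
In L's history but not M's: {J, L} — 2 commits.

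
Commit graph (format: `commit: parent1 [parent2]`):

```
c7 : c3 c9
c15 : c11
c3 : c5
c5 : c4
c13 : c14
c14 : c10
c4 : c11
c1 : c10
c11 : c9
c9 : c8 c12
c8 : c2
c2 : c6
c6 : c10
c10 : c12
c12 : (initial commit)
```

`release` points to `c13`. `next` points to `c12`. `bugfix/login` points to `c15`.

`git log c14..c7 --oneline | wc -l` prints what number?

Reachable from c7: {c10, c11, c12, c2, c3, c4, c5, c6, c7, c8, c9}.
Reachable from c14: {c10, c12, c14}.
In c7's history but not c14's: {c11, c2, c3, c4, c5, c6, c7, c8, c9} — 9 commits.

9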